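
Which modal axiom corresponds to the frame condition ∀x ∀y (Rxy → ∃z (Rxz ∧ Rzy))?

The condition is density. The C4 schema □□p → □p defines it.
Suppose □□p→□p is valid. Take Rxy and set V(p)={w : xR²w}. Then □□p at x, so □p at x, so p at y, i.e. ∃z(Rxz∧Rzy).

□□p → □p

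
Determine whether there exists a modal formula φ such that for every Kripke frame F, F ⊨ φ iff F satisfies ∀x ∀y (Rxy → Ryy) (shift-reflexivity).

Definable; □(□q → q) defines it

Yes: it is shift-reflexivity, defined by the T□ schema □(□q → q).
Suppose □(□q→q) is valid. Take Rxy and set V(q)={w : Ryw}. Then at y, □q holds; since □(□q→q) at x, □q→q at y, so q at y, i.e. Ryy.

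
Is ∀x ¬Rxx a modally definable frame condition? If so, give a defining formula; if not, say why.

No — not modally definable

If a class were modally definable it would be closed under surjective bounded morphisms (Goldblatt–Thomason).
The 4-cycle (worlds 0,1,2,3 with 0→1→2→3→0) is irreflexive, and the map sending every world to a single reflexive point • is a surjective bounded morphism (forth: every edge maps to (•,•); back: every world has a successor). So any modal formula valid on the 4-cycle is also valid on the reflexive point, which is not irreflexive.
So the class is not modally definable.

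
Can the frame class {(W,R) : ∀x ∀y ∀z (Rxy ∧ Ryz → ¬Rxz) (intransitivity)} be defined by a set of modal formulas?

Not definable by any modal formula

If a class were modally definable it would be closed under surjective bounded morphisms (Goldblatt–Thomason).
The 7-cycle (worlds 0,1,2,3,4,5,6 with 0→1→2→3→4→5→6→0) is intransitive. Mapping every world to a single reflexive point • is a surjective bounded morphism; the reflexive point is not intransitive (R••∧R•• but R••).
So no modal formula (or set of formulas) defines exactly the intransitive frames.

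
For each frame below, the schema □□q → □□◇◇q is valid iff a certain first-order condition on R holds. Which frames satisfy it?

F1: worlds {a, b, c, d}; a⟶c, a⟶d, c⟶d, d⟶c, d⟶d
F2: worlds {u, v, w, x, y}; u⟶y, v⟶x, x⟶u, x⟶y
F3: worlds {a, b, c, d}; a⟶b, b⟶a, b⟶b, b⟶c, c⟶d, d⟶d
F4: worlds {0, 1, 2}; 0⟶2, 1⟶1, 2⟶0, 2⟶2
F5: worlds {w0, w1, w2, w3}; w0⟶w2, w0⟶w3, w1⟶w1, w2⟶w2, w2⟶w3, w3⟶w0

This is the axiom for a generalized confluence (Geach) condition; its first-order frame correspondent is ∀x ∀z (xR²z → ∃w (xR²w ∧ zR²w)).
F1: holds.
F2: fails — vR²u but no t with vR²t and uR²t.
F3: fails — aR²c but no w with aR²w and cR²w.
F4: holds.
F5: holds.
Valid on: F1, F4, F5.

F1, F4, F5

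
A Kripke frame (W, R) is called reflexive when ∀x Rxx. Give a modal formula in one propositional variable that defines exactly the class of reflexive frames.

A defining formula is □r → r (the T axiom).
Suppose □r→r is valid. At any x set V(r)={w : Rxw}. Then □r holds at x, so r holds at x, i.e. Rxx.

□r → r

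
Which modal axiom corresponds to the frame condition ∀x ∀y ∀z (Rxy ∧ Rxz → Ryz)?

The condition is the Euclidean property. The 5 schema ◇p → □◇p defines it.

◇p → □◇p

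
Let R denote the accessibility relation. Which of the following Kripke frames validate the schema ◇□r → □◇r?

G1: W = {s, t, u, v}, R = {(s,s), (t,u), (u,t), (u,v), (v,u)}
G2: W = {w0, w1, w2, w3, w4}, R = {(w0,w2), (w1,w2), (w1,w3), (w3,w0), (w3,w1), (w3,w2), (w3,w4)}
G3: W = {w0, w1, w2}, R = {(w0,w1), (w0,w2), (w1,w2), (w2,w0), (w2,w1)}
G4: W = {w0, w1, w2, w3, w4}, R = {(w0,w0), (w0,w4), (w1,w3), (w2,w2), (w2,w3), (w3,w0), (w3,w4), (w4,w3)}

G1

The schema corresponds to convergence: ∀x ∀y ∀z (Rxy ∧ Rxz → ∃w (Ryw ∧ Rzw)).
G1: satisfies the condition.
G2: fails — Rw0w2 and Rw0w2 but w2 and w2 have no common successor.
G3: fails — Rw0w1 and Rw0w2 but w1 and w2 have no common successor.
G4: fails — Rw0w4 and Rw0w0 but w4 and w0 have no common successor.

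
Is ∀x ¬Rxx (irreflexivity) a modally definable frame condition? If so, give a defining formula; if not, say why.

If a class were modally definable it would be closed under surjective bounded morphisms (Goldblatt–Thomason).
The 3-cycle (worlds 0,1,2 with 0→1→2→0) is irreflexive, and the map sending every world to a single reflexive point • is a surjective bounded morphism (forth: every edge maps to (•,•); back: every world has a successor). So any modal formula valid on the 3-cycle is also valid on the reflexive point, which is not irreflexive.
Hence irreflexivity is not modally definable.

Not modally definable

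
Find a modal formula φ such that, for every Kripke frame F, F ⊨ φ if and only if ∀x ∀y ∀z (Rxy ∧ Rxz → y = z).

◇r → □r

The condition is partial functionality. The CD schema ◇r → □r defines it.
Suppose ◇r→□r is valid. Take Rxy, Rxz and set V(r)={y}. Then ◇r at x, so □r at x, so r at z, i.e. z=y.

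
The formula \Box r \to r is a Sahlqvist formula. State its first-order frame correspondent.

Suppose □r→r is valid. At any x set V(r)={w : Rxw}. Then □r holds at x, so r holds at x, i.e. Rxx.

Reflexivity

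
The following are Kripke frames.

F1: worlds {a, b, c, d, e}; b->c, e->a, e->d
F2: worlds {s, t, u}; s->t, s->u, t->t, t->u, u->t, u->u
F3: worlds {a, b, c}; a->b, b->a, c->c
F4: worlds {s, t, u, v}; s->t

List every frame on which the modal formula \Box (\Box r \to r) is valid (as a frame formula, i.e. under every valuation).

F2

Frame correspondent (Sahlqvist): \forall x \forall y (Rxy \to Ryy) — i.e. shift-reflexivity.
F1: fails — Rea but not Raa.
F2: ✓.
F3: fails — Rab but not Rbb.
F4: fails — Rst but not Rtt.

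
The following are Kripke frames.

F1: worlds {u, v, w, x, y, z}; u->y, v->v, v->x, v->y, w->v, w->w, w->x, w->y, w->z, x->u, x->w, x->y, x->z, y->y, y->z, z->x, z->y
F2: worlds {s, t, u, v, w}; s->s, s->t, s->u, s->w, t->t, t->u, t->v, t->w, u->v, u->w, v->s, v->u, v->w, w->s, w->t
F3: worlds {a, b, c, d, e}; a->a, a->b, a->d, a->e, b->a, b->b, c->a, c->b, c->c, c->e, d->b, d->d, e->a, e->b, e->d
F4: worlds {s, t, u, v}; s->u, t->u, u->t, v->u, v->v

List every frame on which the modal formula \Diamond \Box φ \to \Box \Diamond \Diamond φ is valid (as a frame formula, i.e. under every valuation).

F1, F2, F3

The schema corresponds to a generalized confluence (Geach) condition: \forall x \forall y \forall z ((xRy \wedge xRz) \to \exists w (yRw \wedge z R^2 w)).
F1: holds.
F2: holds.
F3: holds.
F4: fails — sRu, sRu but no w with uRw and uR²w.
Valid on: F1, F2, F3.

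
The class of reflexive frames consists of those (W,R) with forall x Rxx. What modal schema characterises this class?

□p → p

A defining formula is □p → p (the T axiom).
Suppose □p→p is valid. At any x set V(p)={w : Rxw}. Then □p holds at x, so p holds at x, i.e. Rxx.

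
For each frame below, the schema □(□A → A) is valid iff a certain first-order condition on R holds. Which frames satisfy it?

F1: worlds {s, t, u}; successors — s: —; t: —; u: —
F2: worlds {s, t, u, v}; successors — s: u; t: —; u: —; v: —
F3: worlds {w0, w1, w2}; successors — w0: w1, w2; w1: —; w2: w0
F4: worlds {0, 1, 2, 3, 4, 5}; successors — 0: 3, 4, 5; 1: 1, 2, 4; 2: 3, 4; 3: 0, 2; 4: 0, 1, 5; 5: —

F1

The schema corresponds to shift-reflexivity: ∀x ∀y (Rxy → Ryy).
F1: ✓.
F2: fails — Rsu but not Ruu.
F3: fails — Rw0w1 but not Rw1w1.
F4: fails — R32 but not R22.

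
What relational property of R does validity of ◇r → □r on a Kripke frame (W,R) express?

partial functionality

This schema is the CD axiom.
It corresponds to partial functionality: ∀x ∀y ∀z (Rxy ∧ Rxz → y = z).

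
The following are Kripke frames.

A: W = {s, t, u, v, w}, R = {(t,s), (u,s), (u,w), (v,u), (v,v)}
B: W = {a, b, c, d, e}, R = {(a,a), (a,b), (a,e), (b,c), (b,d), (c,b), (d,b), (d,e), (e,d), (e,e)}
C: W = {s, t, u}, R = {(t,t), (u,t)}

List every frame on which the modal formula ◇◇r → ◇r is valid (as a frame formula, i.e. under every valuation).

C

The schema corresponds to transitivity: ∀x ∀y ∀z (Rxy ∧ Ryz → Rxz).
A: fails — Rvu and Ruw but not Rvw.
B: fails — Rbc and Rcb but not Rbb.
C: condition met.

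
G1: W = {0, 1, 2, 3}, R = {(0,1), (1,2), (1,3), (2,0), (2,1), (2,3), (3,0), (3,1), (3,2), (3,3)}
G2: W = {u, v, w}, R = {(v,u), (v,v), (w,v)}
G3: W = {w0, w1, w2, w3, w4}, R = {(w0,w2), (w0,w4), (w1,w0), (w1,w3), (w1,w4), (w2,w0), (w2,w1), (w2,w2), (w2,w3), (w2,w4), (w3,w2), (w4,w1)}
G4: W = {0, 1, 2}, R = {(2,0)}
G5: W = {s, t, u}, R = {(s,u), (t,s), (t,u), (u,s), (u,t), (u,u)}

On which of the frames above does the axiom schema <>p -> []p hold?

This is the axiom for partial functionality; its first-order frame correspondent is forall x forall y forall z (Rxy & Rxz -> y = z).
G1: fails — 1 sees both 2 and 3.
G2: fails — v sees both u and v.
G3: fails — w0 sees both w2 and w4.
G4: satisfies the condition.
G5: fails — t sees both s and u.

G4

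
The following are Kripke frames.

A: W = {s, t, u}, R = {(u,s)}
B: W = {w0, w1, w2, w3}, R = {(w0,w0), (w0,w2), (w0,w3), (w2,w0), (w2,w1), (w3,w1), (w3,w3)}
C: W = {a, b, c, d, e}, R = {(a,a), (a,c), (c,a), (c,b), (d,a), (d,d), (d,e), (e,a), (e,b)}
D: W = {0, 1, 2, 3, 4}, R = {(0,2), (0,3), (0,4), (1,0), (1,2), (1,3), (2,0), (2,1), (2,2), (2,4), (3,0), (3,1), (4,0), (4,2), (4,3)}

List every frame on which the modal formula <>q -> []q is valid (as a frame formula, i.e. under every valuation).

A

Frame correspondent (Sahlqvist): forall x forall y forall z (Rxy & Rxz -> y = z) — i.e. partial functionality.
A: ✓.
B: fails — w0 sees both w0 and w2.
C: fails — a sees both a and c.
D: fails — 0 sees both 2 and 3.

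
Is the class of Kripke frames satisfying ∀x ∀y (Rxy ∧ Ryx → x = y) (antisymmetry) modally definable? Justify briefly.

Modal frame validity is preserved under surjective bounded morphisms.
The 6-cycle (worlds a,b,c,d,e,f with a→b→c→d→e→f→a) is antisymmetric. Sending even-indexed worlds to • and odd-indexed worlds to ∘ is a surjective bounded morphism onto the two-world frame with •↔∘, which is not antisymmetric.
So no modal formula (or set of formulas) defines exactly the antisymmetric frames.

Not modally definable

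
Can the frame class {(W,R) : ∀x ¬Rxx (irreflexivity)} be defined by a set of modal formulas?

If a class were modally definable it would be closed under surjective bounded morphisms (Goldblatt–Thomason).
The 4-cycle (worlds a,b,c,d with a→b→c→d→a) is irreflexive, and the map sending every world to a single reflexive point • is a surjective bounded morphism (forth: every edge maps to (•,•); back: every world has a successor). So any modal formula valid on the 4-cycle is also valid on the reflexive point, which is not irreflexive.
So no modal formula (or set of formulas) defines exactly the irreflexive frames.

Not modally definable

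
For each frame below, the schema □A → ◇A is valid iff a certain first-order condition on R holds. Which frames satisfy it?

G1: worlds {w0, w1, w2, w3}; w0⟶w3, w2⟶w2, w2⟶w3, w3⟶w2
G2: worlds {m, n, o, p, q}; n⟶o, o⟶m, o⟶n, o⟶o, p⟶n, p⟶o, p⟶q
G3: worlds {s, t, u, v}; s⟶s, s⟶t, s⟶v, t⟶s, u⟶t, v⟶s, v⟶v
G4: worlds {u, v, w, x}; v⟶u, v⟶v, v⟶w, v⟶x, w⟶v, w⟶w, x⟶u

Frame correspondent (Sahlqvist): ∀x ∃y Rxy — i.e. seriality.
G1: fails — world w1 has no successor.
G2: fails — world m has no successor.
G3: satisfies the condition.
G4: fails — world u has no successor.
Valid on: G3.

G3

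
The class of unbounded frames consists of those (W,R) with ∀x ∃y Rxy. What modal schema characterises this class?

The condition is seriality. The D schema □r → ◇r defines it.
Suppose □r→◇r is valid. At any x set V(r)=W. Then □r at x, so ◇r at x, so x has a successor.

□r → ◇r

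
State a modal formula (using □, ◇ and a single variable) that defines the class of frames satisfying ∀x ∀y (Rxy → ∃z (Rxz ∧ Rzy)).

The condition is density. The C4 schema □□ψ → □ψ defines it.
Suppose □□ψ→□ψ is valid. Take Rxy and set V(ψ)={w : xR²w}. Then □□ψ at x, so □ψ at x, so ψ at y, i.e. ∃z(Rxz∧Rzy).

□□ψ → □ψ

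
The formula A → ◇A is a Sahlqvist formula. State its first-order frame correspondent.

Reflexivity

Replacing A by ¬A and contraposing gives the equivalent schema □A → A.
Suppose □A→A is valid. At any x set V(A)={w : Rxw}. Then □A holds at x, so A holds at x, i.e. Rxx.
Conversely, on a frame with reflexivity the schema holds at every world under every valuation.
So the correspondent is reflexivity.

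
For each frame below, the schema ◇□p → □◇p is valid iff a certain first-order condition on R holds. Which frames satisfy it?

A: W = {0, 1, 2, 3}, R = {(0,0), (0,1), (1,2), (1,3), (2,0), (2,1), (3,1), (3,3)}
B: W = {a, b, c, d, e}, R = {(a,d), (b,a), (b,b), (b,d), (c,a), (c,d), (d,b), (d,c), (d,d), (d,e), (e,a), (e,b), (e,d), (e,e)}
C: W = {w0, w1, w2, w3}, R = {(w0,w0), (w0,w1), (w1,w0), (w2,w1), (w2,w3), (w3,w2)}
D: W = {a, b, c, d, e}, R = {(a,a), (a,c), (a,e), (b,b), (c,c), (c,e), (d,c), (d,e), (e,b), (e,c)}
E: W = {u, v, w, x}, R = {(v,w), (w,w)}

This is the axiom for convergence; its first-order frame correspondent is ∀x ∀y ∀z (Rxy ∧ Rxz → ∃w (Ryw ∧ Rzw)).
A: fails — R00 and R01 but 0 and 1 have no common successor.
B: ✓.
C: fails — Rw2w1 and Rw2w3 but w1 and w3 have no common successor.
D: fails — Reb and Rec but b and c have no common successor.
E: ✓.

B, E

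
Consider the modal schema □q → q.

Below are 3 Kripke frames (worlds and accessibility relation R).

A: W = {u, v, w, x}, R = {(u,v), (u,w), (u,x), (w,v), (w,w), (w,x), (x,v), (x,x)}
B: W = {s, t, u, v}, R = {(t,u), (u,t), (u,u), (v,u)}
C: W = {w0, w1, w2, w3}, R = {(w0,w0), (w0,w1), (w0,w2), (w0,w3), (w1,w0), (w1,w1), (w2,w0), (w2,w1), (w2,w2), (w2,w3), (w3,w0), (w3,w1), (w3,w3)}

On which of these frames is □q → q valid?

C

This is the axiom for reflexivity; its first-order frame correspondent is ∀x Rxx.
A: fails — world u does not see itself.
B: fails — world s does not see itself.
C: ✓.
Valid on: C.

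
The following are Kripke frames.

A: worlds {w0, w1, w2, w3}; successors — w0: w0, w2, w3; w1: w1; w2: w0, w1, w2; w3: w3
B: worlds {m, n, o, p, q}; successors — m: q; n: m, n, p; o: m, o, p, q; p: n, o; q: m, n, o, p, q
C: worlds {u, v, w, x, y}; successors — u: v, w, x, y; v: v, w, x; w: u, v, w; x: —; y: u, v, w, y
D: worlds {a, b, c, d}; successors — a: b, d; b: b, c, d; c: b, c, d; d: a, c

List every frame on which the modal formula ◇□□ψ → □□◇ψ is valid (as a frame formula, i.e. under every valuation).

This is the axiom for a generalized confluence (Geach) condition; its first-order frame correspondent is ∀x ∀y ∀z ((xRy ∧ xR²z) → ∃w (yR²w ∧ zRw)).
A: fails — w0Rw3, w0R²w1 but no w with w3R²w and w1Rw.
B: satisfies the condition.
C: fails — uRv, uR²x but no t with vR²t and xRt.
D: satisfies the condition.

B, D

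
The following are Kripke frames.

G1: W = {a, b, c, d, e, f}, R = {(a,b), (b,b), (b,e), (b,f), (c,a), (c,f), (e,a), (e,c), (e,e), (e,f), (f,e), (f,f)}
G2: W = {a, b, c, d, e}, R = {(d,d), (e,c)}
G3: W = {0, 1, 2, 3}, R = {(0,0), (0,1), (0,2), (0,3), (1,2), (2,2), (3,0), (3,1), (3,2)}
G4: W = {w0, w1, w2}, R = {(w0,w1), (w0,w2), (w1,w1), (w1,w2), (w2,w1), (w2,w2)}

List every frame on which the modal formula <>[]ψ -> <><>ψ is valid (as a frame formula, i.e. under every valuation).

Frame correspondent (Sahlqvist): forall x forall y (xRy -> exists w (yRw & x R^2 w)) — i.e. a generalized confluence (Geach) condition.
G1: satisfies the condition.
G2: fails — eRc but no w with cRw and eR²w.
G3: satisfies the condition.
G4: satisfies the condition.

G1, G3, G4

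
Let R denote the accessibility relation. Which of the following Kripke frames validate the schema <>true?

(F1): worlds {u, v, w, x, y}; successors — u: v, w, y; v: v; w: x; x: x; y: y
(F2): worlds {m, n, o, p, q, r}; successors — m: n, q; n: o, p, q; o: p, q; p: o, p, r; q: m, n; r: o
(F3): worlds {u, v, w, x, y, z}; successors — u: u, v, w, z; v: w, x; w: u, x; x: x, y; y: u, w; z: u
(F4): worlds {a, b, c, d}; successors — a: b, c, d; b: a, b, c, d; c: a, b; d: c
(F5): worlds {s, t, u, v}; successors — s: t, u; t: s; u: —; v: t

(F1), (F2), (F3), (F4)

This is the axiom for seriality; its first-order frame correspondent is forall x exists y Rxy.
(F1): ✓.
(F2): ✓.
(F3): ✓.
(F4): ✓.
(F5): fails — world u has no successor.
Valid on: (F1), (F2), (F3), (F4).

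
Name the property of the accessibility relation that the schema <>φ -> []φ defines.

Partial functionality

Suppose ◇φ→□φ is valid. Take Rxy, Rxz and set V(φ)={y}. Then ◇φ at x, so □φ at x, so φ at z, i.e. z=y.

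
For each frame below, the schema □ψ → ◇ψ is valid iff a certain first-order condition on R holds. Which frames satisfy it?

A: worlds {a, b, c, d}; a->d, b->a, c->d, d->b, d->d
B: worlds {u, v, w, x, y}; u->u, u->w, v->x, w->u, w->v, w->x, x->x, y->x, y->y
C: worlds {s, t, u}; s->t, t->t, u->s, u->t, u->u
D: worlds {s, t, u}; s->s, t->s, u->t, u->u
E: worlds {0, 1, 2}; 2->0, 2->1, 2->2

A, B, C, D

This is the axiom for seriality; its first-order frame correspondent is ∀x ∃y Rxy.
A: holds.
B: holds.
C: holds.
D: holds.
E: fails — world 0 has no successor.
Valid on: A, B, C, D.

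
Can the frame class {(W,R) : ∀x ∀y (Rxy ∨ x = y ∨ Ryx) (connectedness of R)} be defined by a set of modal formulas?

Not modally definable

Any modally definable frame class is closed under disjoint unions.
Take 3 disjoint single-world reflexive frames: each is trivially connected, but their disjoint union has 3 worlds with no edge between distinct components, so it is not connected.
Hence connectedness of R is not modally definable.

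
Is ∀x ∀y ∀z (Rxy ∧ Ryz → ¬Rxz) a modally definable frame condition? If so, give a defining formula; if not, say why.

Not modally definable

Modal frame validity is preserved under surjective bounded morphisms.
The 5-cycle (worlds s,t,u,v,w with s→t→u→v→w→s) is intransitive. Mapping every world to a single reflexive point • is a surjective bounded morphism; the reflexive point is not intransitive (R••∧R•• but R••).
So no modal formula (or set of formulas) defines exactly the intransitive frames.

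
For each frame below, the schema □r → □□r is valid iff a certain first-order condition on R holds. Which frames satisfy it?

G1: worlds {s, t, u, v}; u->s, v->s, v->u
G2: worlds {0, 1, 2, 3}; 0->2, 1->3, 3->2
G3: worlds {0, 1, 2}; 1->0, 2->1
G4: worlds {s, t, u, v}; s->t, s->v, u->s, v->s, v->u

G1

This is the axiom for transitivity; its first-order frame correspondent is ∀x ∀y ∀z (Rxy ∧ Ryz → Rxz).
G1: satisfies the condition.
G2: fails — R13 and R32 but not R12.
G3: fails — R21 and R10 but not R20.
G4: fails — Rus and Rsv but not Ruv.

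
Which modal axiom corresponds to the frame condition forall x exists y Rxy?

This is seriality; the standard corresponding axiom is D: □ψ → ◇ψ.
Suppose □ψ→◇ψ is valid. At any x set V(ψ)=W. Then □ψ at x, so ◇ψ at x, so x has a successor.

□ψ → ◇ψ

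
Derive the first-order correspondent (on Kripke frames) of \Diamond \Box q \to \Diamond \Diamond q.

This is a Sahlqvist (Geach-type) schema ◇^1□^1q → □^0◇^2q.
Minimal-valuation argument: fix x; take any y with xR^1y and any z with xR^0z. Set V(q) to the set of worlds R-reachable from y in exactly 1 step. Then □^1q holds at y, so the antecedent holds at x; validity forces ◇^2q at z, giving a w with zR^2w and yR^1w.
First-order correspondent: \forall x \forall y (xRy \to \exists w (yRw \wedge x R^2 w)).

\forall x \forall y (xRy \to \exists w (yRw \wedge x R^2 w))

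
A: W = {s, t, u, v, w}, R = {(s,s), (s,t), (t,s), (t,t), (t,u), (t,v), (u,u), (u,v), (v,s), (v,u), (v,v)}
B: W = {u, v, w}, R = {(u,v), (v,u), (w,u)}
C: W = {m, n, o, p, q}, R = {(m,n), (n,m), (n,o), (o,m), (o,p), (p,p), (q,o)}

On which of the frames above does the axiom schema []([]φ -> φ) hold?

The schema corresponds to shift-reflexivity: forall x forall y (Rxy -> Ryy).
A: condition met.
B: fails — Ruv but not Rvv.
C: fails — Rom but not Rmm.
Valid on: A.

A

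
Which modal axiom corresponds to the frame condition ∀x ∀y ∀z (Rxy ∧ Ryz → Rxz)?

This is transitivity; the standard corresponding axiom is 4: □q → □□q.

□q → □□q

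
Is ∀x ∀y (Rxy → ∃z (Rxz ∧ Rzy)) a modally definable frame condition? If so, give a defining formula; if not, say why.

This is a Sahlqvist condition; the C4 axiom □□q → □q defines it.
Suppose □□q→□q is valid. Take Rxy and set V(q)={w : xR²w}. Then □□q at x, so □q at x, so q at y, i.e. ∃z(Rxz∧Rzy).

Yes — defined by □□q → □q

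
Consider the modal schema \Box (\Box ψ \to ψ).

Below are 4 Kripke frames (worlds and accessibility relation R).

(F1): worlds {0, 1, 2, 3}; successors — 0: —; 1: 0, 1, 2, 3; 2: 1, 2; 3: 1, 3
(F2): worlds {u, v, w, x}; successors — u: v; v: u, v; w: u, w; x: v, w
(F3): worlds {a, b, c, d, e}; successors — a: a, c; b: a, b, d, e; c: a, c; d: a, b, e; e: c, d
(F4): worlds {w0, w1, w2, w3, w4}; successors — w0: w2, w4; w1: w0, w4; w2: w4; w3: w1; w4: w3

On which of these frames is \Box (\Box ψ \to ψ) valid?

none

Frame correspondent (Sahlqvist): \forall x \forall y (Rxy \to Ryy) — i.e. shift-reflexivity.
(F1): fails — R10 but not R00.
(F2): fails — Rwu but not Ruu.
(F3): fails — Rde but not Ree.
(F4): fails — Rw1w0 but not Rw0w0.
Valid on no frame.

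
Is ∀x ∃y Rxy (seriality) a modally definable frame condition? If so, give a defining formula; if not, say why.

This is a Sahlqvist condition; the D axiom □q → ◇q defines it.
Suppose □q→◇q is valid. At any x set V(q)=W. Then □q at x, so ◇q at x, so x has a successor.

Yes, by □q → ◇q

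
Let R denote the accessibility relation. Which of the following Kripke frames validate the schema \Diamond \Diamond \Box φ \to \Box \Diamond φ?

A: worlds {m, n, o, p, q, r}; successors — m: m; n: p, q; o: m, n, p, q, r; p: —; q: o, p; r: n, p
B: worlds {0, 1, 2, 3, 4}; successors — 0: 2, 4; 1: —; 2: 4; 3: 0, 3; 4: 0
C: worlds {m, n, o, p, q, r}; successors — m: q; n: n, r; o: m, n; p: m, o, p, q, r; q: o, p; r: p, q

This is the axiom for a generalized confluence (Geach) condition; its first-order frame correspondent is \forall x \forall y \forall z ((x R^2 y \wedge xRz) \to \exists w (yRw \wedge zRw)).
A: fails — nR²o, nRp but no w with oRw and pRw.
B: fails — 0R²0, 0R4 but no w with 0Rw and 4Rw.
C: fails — mR²o, mRq but no w with oRw and qRw.

none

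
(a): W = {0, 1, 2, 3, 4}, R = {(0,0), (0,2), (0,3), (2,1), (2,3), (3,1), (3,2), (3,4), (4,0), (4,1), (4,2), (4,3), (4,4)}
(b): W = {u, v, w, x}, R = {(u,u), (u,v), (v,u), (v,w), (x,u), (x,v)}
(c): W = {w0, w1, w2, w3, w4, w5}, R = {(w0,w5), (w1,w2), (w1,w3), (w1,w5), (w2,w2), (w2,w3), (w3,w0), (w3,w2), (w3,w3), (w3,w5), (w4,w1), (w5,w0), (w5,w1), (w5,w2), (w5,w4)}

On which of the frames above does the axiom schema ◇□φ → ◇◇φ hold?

(c)

The schema corresponds to a generalized confluence (Geach) condition: ∀x ∀y (xRy → ∃w (yRw ∧ xR²w)).
(a): fails — 2R1 but no w with 1Rw and 2R²w.
(b): fails — vRw but no t with wRt and vR²t.
(c): condition met.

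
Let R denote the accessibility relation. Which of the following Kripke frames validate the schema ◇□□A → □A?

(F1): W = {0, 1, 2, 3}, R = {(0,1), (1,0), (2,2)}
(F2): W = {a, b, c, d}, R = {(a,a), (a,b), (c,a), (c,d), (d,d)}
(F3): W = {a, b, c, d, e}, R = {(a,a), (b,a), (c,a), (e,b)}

(F1)

This is the axiom for a generalized confluence (Geach) condition; its first-order frame correspondent is ∀x ∀y ∀z ((xRy ∧ xRz) → ∃w (yR²w ∧ z = w)).
(F1): satisfies the condition.
(F2): fails — aRb, aRa but no w with bR²w and a=w.
(F3): fails — eRb, eRb but no w with bR²w and b=w.
Valid on: (F1).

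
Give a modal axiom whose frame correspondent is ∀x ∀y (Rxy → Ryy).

This is shift-reflexivity; the standard corresponding axiom is T□: □(□q → q).
Suppose □(□q→q) is valid. Take Rxy and set V(q)={w : Ryw}. Then at y, □q holds; since □(□q→q) at x, □q→q at y, so q at y, i.e. Ryy.

□(□q → q)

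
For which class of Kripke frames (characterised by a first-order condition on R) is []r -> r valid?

Suppose □r→r is valid. At any x set V(r)={w : Rxw}. Then □r holds at x, so r holds at x, i.e. Rxx.

reflexivity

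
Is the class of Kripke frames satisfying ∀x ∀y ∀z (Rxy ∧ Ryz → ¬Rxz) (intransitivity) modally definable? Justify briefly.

Any modally definable frame class is closed under surjective bounded morphisms.
The 3-cycle (worlds s,t,u with s→t→u→s) is intransitive. Mapping every world to a single reflexive point • is a surjective bounded morphism; the reflexive point is not intransitive (R••∧R•• but R••).
So the class is not modally definable.

Not modally definable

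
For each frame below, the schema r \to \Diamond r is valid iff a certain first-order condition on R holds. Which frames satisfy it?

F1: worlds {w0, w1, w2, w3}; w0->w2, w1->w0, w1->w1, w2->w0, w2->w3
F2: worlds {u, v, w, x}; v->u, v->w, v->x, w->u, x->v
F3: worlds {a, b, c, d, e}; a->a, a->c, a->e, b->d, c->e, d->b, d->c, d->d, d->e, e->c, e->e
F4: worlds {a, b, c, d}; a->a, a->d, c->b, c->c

This is the axiom for reflexivity; its first-order frame correspondent is \forall x Rxx.
F1: fails — world w0 does not see itself.
F2: fails — world u does not see itself.
F3: fails — world b does not see itself.
F4: fails — world b does not see itself.
Valid on no frame.

none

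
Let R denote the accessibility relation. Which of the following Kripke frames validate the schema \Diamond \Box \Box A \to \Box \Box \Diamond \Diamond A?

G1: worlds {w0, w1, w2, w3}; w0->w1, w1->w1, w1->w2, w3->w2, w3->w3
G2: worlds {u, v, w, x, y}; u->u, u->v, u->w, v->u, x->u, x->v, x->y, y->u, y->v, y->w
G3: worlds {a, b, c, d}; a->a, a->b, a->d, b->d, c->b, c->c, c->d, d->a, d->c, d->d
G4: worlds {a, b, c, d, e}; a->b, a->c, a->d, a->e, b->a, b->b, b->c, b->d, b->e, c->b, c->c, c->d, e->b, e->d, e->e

The schema corresponds to a generalized confluence (Geach) condition: \forall x \forall y \forall z ((xRy \wedge x R^2 z) \to \exists w (y R^2 w \wedge z R^2 w)).
G1: fails — w0Rw1, w0R²w2 but no w with w1R²w and w2R²w.
G2: fails — uRu, uR²w but no t with uR²t and wR²t.
G3: condition met.
G4: fails — aRb, aR²d but no w with bR²w and dR²w.

G3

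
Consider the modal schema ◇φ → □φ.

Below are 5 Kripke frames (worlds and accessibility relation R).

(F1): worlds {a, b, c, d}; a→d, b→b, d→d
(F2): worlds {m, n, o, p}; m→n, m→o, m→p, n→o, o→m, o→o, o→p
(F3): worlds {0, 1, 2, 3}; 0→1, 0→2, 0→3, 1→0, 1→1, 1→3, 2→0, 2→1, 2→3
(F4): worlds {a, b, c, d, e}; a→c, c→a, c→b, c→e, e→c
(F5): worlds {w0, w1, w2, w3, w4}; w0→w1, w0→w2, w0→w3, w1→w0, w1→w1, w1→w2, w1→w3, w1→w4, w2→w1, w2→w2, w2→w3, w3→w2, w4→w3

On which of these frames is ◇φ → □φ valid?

(F1)

Frame correspondent (Sahlqvist): ∀x ∀y ∀z (Rxy ∧ Rxz → y = z) — i.e. partial functionality.
(F1): satisfies the condition.
(F2): fails — m sees both n and o.
(F3): fails — 0 sees both 1 and 2.
(F4): fails — c sees both a and b.
(F5): fails — w0 sees both w1 and w2.
Valid on: (F1).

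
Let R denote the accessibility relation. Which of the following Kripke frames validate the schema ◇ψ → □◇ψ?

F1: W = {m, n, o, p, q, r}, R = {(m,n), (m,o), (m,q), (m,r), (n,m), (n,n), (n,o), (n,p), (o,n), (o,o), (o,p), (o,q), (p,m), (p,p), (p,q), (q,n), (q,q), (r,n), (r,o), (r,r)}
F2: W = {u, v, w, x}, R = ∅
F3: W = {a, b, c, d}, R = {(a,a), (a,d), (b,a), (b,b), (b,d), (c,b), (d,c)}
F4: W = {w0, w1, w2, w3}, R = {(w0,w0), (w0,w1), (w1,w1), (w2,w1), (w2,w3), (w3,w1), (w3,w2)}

F2

Frame correspondent (Sahlqvist): ∀x ∀y ∀z (Rxy ∧ Rxz → Ryz) — i.e. the Euclidean property.
F1: fails — Rmn and Rmr but not Rnr.
F2: holds.
F3: fails — Rad and Raa but not Rda.
F4: fails — Rw0w1 and Rw0w0 but not Rw1w0.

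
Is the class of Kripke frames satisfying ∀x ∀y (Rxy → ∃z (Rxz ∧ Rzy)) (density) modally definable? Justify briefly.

Yes — defined by □□q → □q

Yes: it is density, defined by the C4 schema □□q → □q.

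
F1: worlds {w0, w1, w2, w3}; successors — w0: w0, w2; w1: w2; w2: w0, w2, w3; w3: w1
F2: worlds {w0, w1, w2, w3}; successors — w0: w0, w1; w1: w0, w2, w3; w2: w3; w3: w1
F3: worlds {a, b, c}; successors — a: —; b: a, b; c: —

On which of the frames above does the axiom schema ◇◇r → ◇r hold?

The schema corresponds to transitivity: ∀x ∀y ∀z (Rxy ∧ Ryz → Rxz).
F1: fails — Rw1w2 and Rw2w0 but not Rw1w0.
F2: fails — Rw1w0 and Rw0w1 but not Rw1w1.
F3: ✓.
Valid on: F3.

F3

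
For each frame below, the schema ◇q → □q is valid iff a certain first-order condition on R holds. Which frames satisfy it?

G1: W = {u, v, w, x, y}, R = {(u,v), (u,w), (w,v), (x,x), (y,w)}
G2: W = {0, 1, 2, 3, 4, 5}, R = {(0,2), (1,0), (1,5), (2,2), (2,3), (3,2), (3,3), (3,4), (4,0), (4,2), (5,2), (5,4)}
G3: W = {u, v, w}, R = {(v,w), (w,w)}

G3

Frame correspondent (Sahlqvist): ∀x ∀y ∀z (Rxy ∧ Rxz → y = z) — i.e. partial functionality.
G1: fails — u sees both v and w.
G2: fails — 1 sees both 0 and 5.
G3: satisfies the condition.
Valid on: G3.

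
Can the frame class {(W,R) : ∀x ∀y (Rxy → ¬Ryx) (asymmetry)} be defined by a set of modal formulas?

Any modally definable frame class is closed under surjective bounded morphisms.
The 3-cycle (worlds 0,1,2 with 0→1→2→0) is asymmetric. Mapping every world to a single reflexive point • is a surjective bounded morphism, and the reflexive point is not asymmetric (R•• but asymmetry requires ¬R••).
So the class is not modally definable.

Not definable by any modal formula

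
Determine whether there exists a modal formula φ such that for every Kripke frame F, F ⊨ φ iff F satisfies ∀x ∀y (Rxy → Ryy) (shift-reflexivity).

Definable; □(□r → r) defines it

This is a Sahlqvist condition; the T□ axiom □(□r → r) defines it.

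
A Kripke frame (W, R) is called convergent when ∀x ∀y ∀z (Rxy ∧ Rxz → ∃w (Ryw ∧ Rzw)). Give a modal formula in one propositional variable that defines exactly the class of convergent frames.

A defining formula is ◇□s → □◇s (the .2 axiom).
Suppose ◇□s→□◇s is valid. Take Rxy, Rxz and set V(s)={w : Ryw}. Then □s at y so ◇□s at x, so □◇s at x, so ◇s at z, giving w with Rzw and Ryw.

◇□s → □◇s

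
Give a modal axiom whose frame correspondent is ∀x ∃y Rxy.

□r → ◇r

This is seriality; the standard corresponding axiom is D: □r → ◇r.
Suppose □r→◇r is valid. At any x set V(r)=W. Then □r at x, so ◇r at x, so x has a successor.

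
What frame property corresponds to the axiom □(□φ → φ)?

Suppose □(□φ→φ) is valid. Take Rxy and set V(φ)={w : Ryw}. Then at y, □φ holds; since □(□φ→φ) at x, □φ→φ at y, so φ at y, i.e. Ryy.

Shift-reflexivity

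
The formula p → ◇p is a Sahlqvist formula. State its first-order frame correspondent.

reflexivity: ∀x Rxx

This is a form of the T axiom.
Its frame correspondent is reflexivity — ∀x Rxx.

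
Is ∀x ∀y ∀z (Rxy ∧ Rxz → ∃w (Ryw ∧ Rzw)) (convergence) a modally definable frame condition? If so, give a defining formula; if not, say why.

Yes, by ◇□p → □◇p

Yes: it is convergence, defined by the .2 schema ◇□p → □◇p.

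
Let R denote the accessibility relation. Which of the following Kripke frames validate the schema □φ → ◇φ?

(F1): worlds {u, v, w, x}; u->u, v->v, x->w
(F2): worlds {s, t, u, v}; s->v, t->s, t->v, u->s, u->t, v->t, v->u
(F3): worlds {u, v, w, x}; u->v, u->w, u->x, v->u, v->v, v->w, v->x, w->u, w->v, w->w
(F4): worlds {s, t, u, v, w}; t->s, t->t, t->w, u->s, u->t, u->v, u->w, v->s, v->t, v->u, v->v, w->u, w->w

Frame correspondent (Sahlqvist): ∀x ∃y Rxy — i.e. seriality.
(F1): fails — world w has no successor.
(F2): satisfies the condition.
(F3): fails — world x has no successor.
(F4): fails — world s has no successor.

(F2)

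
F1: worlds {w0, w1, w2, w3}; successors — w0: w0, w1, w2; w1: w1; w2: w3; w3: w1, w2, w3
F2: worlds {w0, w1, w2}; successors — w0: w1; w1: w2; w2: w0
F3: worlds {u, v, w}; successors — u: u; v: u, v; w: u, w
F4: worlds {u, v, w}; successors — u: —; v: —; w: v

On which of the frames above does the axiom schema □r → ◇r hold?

F1, F2, F3

Frame correspondent (Sahlqvist): ∀x ∃y Rxy — i.e. seriality.
F1: satisfies the condition.
F2: satisfies the condition.
F3: satisfies the condition.
F4: fails — world u has no successor.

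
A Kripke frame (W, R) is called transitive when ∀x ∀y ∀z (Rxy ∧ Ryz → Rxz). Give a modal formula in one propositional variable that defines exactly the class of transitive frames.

□p → □□p

A defining formula is □p → □□p (the 4 axiom).
Suppose □p→□□p is valid. Take Rxy, Ryz and set V(p)={w : Rxw}. Then □p at x, so □□p at x, so □p at y, so p at z, i.e. Rxz.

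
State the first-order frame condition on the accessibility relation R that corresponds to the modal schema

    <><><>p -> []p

forall x forall y forall z ((x R^3 y & xRz) -> exists w (y = w & z = w))

This is a Sahlqvist (Geach-type) schema ◇^3□^0p → □^1◇^0p.
Minimal-valuation argument: fix x; take any y with xR^3y and any z with xR^1z. Set V(p) to the set of worlds R-reachable from y in exactly 0 steps. Then □^0p holds at y, so the antecedent holds at x; validity forces ◇^0p at z, giving a w with zR^0w and yR^0w.
First-order correspondent: forall x forall y forall z ((x R^3 y & xRz) -> exists w (y = w & z = w)).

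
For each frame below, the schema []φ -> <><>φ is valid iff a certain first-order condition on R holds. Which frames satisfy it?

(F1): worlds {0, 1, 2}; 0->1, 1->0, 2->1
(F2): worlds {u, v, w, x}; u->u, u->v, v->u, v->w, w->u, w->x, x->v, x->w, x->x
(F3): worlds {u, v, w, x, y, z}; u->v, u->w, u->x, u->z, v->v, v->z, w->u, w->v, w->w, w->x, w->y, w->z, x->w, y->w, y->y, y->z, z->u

This is the axiom for a generalized confluence (Geach) condition; its first-order frame correspondent is forall x exists w (xRw & x R^2 w).
(F1): fails — at 0 but no w with 0Rw and 0R²w.
(F2): ✓.
(F3): fails — at z but no t with zRt and zR²t.
Valid on: (F2).

(F2)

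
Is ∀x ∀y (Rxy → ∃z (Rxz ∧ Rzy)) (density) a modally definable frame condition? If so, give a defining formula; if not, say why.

Definable; □□p → □p defines it

The condition is density. A defining modal formula is □□p → □p.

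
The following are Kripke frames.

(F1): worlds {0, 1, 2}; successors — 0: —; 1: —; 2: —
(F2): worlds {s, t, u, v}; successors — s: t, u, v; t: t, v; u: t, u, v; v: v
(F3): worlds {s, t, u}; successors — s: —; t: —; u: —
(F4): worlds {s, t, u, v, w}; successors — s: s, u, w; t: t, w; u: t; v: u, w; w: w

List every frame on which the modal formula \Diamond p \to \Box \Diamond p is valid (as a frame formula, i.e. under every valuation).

(F1), (F3)

This is the axiom for the Euclidean property; its first-order frame correspondent is \forall x \forall y \forall z (Rxy \wedge Rxz \to Ryz).
(F1): ✓.
(F2): fails — Rsv and Rsu but not Rvu.
(F3): ✓.
(F4): fails — Rsw and Rsu but not Rwu.
Valid on: (F1), (F3).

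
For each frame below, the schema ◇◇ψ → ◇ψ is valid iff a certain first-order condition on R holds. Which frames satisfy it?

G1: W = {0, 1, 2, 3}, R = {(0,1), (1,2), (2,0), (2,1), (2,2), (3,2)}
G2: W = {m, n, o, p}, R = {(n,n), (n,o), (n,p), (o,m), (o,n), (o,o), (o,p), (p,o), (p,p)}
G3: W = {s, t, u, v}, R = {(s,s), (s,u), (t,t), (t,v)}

Frame correspondent (Sahlqvist): ∀x ∀y ∀z (Rxy ∧ Ryz → Rxz) — i.e. transitivity.
G1: fails — R32 and R20 but not R30.
G2: fails — Rno and Rom but not Rnm.
G3: condition met.
Valid on: G3.

G3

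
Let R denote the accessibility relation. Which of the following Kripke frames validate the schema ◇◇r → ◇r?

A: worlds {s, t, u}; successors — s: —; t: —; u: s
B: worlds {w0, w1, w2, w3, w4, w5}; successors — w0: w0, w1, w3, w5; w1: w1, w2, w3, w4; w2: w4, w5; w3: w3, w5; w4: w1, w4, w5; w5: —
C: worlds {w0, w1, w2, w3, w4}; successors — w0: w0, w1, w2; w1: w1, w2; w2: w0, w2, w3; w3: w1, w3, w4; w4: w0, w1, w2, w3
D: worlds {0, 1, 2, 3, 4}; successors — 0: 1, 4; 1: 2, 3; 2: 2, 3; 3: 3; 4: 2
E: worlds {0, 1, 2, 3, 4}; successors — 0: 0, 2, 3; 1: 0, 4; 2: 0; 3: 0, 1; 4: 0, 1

A

The schema corresponds to transitivity: ∀x ∀y ∀z (Rxy ∧ Ryz → Rxz).
A: condition met.
B: fails — Rw1w2 and Rw2w5 but not Rw1w5.
C: fails — Rw1w2 and Rw2w0 but not Rw1w0.
D: fails — R01 and R12 but not R02.
E: fails — R10 and R02 but not R12.
Valid on: A.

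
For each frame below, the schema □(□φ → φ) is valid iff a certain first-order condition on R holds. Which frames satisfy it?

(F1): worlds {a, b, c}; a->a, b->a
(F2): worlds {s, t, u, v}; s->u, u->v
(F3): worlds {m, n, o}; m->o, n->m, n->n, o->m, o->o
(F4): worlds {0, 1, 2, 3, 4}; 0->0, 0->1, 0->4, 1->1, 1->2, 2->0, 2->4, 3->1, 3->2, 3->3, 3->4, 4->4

The schema corresponds to shift-reflexivity: ∀x ∀y (Rxy → Ryy).
(F1): satisfies the condition.
(F2): fails — Rsu but not Ruu.
(F3): fails — Rom but not Rmm.
(F4): fails — R32 but not R22.

(F1)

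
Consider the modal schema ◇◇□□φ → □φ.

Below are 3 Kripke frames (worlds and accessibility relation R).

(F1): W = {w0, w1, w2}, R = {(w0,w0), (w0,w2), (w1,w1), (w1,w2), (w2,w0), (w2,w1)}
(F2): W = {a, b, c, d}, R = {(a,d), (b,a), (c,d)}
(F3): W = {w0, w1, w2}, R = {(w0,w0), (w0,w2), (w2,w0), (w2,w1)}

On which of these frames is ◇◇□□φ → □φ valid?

(F1)

The schema corresponds to a generalized confluence (Geach) condition: ∀x ∀y ∀z ((xR²y ∧ xRz) → ∃w (yR²w ∧ z = w)).
(F1): ✓.
(F2): fails — bR²d, bRa but no w with dR²w and a=w.
(F3): fails — w0R²w1, w0Rw0 but no w with w1R²w and w0=w.
Valid on: (F1).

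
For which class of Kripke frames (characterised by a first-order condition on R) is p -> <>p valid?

This is a form of the T axiom.
It corresponds to reflexivity: forall x Rxx.

Reflexivity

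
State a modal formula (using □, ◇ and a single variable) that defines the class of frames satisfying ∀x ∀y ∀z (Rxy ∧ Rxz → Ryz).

The condition is the Euclidean property. The 5 schema ◇ψ → □◇ψ defines it.
Suppose ◇ψ→□◇ψ is valid. Take Rxy, Rxz and set V(ψ)={y}. Then ◇ψ at x, so □◇ψ at x, so ◇ψ at z, so some w with Rzw has ψ; w=y, i.e. Rzy. By symmetry of the argument, Ryz.

◇ψ → □◇ψ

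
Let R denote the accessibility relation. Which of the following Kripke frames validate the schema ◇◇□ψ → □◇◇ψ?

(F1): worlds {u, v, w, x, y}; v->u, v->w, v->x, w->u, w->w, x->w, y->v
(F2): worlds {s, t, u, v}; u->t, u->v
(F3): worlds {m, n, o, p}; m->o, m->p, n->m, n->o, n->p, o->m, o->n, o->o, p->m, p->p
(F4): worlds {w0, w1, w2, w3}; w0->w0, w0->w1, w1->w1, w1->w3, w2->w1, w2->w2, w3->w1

(F2), (F3), (F4)

Frame correspondent (Sahlqvist): ∀x ∀y ∀z ((xR²y ∧ xRz) → ∃w (yRw ∧ zR²w)) — i.e. a generalized confluence (Geach) condition.
(F1): fails — vR²u, vRu but no t with uRt and uR²t.
(F2): ✓.
(F3): ✓.
(F4): ✓.
Valid on: (F2), (F3), (F4).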